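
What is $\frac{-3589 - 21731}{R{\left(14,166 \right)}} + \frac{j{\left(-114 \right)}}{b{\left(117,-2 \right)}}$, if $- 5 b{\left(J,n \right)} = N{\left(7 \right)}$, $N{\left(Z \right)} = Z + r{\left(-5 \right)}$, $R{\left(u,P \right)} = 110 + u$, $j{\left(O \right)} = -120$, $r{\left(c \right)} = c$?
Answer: $\frac{2970}{31} \approx 95.806$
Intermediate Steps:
$N{\left(Z \right)} = -5 + Z$ ($N{\left(Z \right)} = Z - 5 = -5 + Z$)
$b{\left(J,n \right)} = - \frac{2}{5}$ ($b{\left(J,n \right)} = - \frac{-5 + 7}{5} = \left(- \frac{1}{5}\right) 2 = - \frac{2}{5}$)
$\frac{-3589 - 21731}{R{\left(14,166 \right)}} + \frac{j{\left(-114 \right)}}{b{\left(117,-2 \right)}} = \frac{-3589 - 21731}{110 + 14} - \frac{120}{- \frac{2}{5}} = - \frac{25320}{124} - -300 = \left(-25320\right) \frac{1}{124} + 300 = - \frac{6330}{31} + 300 = \frac{2970}{31}$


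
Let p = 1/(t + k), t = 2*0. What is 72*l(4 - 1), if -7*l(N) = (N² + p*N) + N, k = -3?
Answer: -792/7 ≈ -113.14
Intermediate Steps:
t = 0
p = -⅓ (p = 1/(0 - 3) = 1/(-3) = -⅓ ≈ -0.33333)
l(N) = -2*N/21 - N²/7 (l(N) = -((N² - N/3) + N)/7 = -(N² + 2*N/3)/7 = -2*N/21 - N²/7)
72*l(4 - 1) = 72*(-(4 - 1)*(2 + 3*(4 - 1))/21) = 72*(-1/21*3*(2 + 3*3)) = 72*(-1/21*3*(2 + 9)) = 72*(-1/21*3*11) = 72*(-11/7) = -792/7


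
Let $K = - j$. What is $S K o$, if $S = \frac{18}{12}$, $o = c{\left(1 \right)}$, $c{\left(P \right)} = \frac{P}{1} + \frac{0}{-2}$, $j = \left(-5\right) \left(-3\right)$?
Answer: $- \frac{45}{2} \approx -22.5$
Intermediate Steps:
$j = 15$
$K = -15$ ($K = \left(-1\right) 15 = -15$)
$c{\left(P \right)} = P$ ($c{\left(P \right)} = P 1 + 0 \left(- \frac{1}{2}\right) = P + 0 = P$)
$o = 1$
$S = \frac{3}{2}$ ($S = 18 \cdot \frac{1}{12} = \frac{3}{2} \approx 1.5$)
$S K o = \frac{3}{2} \left(-15\right) 1 = \left(- \frac{45}{2}\right) 1 = - \frac{45}{2}$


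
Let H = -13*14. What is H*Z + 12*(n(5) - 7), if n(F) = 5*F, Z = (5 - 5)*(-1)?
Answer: 216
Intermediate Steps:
H = -182
Z = 0 (Z = 0*(-1) = 0)
H*Z + 12*(n(5) - 7) = -182*0 + 12*(5*5 - 7) = 0 + 12*(25 - 7) = 0 + 12*18 = 0 + 216 = 216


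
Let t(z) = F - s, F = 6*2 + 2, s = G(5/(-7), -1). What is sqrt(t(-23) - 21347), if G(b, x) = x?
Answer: 2*I*sqrt(5333) ≈ 146.05*I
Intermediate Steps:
s = -1
F = 14 (F = 12 + 2 = 14)
t(z) = 15 (t(z) = 14 - 1*(-1) = 14 + 1 = 15)
sqrt(t(-23) - 21347) = sqrt(15 - 21347) = sqrt(-21332) = 2*I*sqrt(5333)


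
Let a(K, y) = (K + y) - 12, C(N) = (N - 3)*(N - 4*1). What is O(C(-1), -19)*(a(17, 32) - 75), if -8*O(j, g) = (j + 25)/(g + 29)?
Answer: 171/8 ≈ 21.375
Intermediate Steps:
C(N) = (-4 + N)*(-3 + N) (C(N) = (-3 + N)*(N - 4) = (-3 + N)*(-4 + N) = (-4 + N)*(-3 + N))
a(K, y) = -12 + K + y
O(j, g) = -(25 + j)/(8*(29 + g)) (O(j, g) = -(j + 25)/(8*(g + 29)) = -(25 + j)/(8*(29 + g)))
O(C(-1), -19)*(a(17, 32) - 75) = ((-25 - (12 + (-1)**2 - 7*(-1)))/(8*(29 - 19)))*((-12 + 17 + 32) - 75) = ((1/8)*(-25 - (12 + 1 + 7))/10)*(37 - 75) = ((1/8)*(1/10)*(-25 - 1*20))*(-38) = ((1/8)*(1/10)*(-25 - 20))*(-38) = ((1/8)*(1/10)*(-45))*(-38) = -9/16*(-38) = 171/8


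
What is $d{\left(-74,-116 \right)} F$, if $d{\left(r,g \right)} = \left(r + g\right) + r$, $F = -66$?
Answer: $17424$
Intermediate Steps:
$d{\left(r,g \right)} = g + 2 r$ ($d{\left(r,g \right)} = \left(g + r\right) + r = g + 2 r$)
$d{\left(-74,-116 \right)} F = \left(-116 + 2 \left(-74\right)\right) \left(-66\right) = \left(-116 - 148\right) \left(-66\right) = \left(-264\right) \left(-66\right) = 17424$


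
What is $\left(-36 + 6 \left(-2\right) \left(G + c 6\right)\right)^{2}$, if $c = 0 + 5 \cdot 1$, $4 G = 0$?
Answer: $156816$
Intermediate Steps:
$G = 0$ ($G = \frac{1}{4} \cdot 0 = 0$)
$c = 5$ ($c = 0 + 5 = 5$)
$\left(-36 + 6 \left(-2\right) \left(G + c 6\right)\right)^{2} = \left(-36 + 6 \left(-2\right) \left(0 + 5 \cdot 6\right)\right)^{2} = \left(-36 - 12 \left(0 + 30\right)\right)^{2} = \left(-36 - 360\right)^{2} = \left(-396\right)^{2} = 156816$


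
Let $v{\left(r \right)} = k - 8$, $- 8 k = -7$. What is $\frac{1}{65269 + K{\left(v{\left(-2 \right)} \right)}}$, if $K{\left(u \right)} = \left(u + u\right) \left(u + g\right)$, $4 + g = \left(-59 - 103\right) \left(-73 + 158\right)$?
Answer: $\frac{32}{8372801} \approx 3.8219 \cdot 10^{-6}$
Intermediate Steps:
$k = \frac{7}{8}$ ($k = \left(- \frac{1}{8}\right) \left(-7\right) = \frac{7}{8} \approx 0.875$)
$v{\left(r \right)} = - \frac{57}{8}$ ($v{\left(r \right)} = \frac{7}{8} - 8 = - \frac{57}{8}$)
$g = -13774$ ($g = -4 + \left(-59 - 103\right) \left(-73 + 158\right) = -4 - 13770 = -13774$)
$K{\left(u \right)} = 2 u \left(-13774 + u\right)$ ($K{\left(u \right)} = \left(u + u\right) \left(u - 13774\right) = 2 u \left(-13774 + u\right)$)
$\frac{1}{65269 + K{\left(v{\left(-2 \right)} \right)}} = \frac{1}{65269 + 2 \left(- \frac{57}{8}\right) \left(-13774 - \frac{57}{8}\right)} = \frac{1}{65269 + 2 \left(- \frac{57}{8}\right) \left(- \frac{110249}{8}\right)} = \frac{1}{65269 + \frac{6284193}{32}} = \frac{1}{\frac{8372801}{32}} = \frac{32}{8372801}$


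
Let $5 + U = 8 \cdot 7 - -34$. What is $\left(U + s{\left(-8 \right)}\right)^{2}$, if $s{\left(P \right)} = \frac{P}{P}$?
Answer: $7396$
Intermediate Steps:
$U = 85$ ($U = -5 + \left(8 \cdot 7 - -34\right) = -5 + \left(56 + 34\right) = -5 + 90 = 85$)
$s{\left(P \right)} = 1$
$\left(U + s{\left(-8 \right)}\right)^{2} = \left(85 + 1\right)^{2} = 86^{2} = 7396$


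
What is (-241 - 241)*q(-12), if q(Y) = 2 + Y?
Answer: 4820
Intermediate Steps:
(-241 - 241)*q(-12) = (-241 - 241)*(2 - 12) = -482*(-10) = 4820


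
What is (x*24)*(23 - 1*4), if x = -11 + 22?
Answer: 5016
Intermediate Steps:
x = 11
(x*24)*(23 - 1*4) = (11*24)*(23 - 1*4) = 264*(23 - 4) = 264*19 = 5016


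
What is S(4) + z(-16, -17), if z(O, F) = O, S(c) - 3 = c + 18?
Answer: 9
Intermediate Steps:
S(c) = 21 + c (S(c) = 3 + (c + 18) = 3 + (18 + c) = 21 + c)
S(4) + z(-16, -17) = (21 + 4) - 16 = 25 - 16 = 9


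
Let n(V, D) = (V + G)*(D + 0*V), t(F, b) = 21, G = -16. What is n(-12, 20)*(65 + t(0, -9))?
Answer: -48160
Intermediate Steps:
n(V, D) = D*(-16 + V) (n(V, D) = (V - 16)*(D + 0*V) = (-16 + V)*(D + 0) = (-16 + V)*D = D*(-16 + V))
n(-12, 20)*(65 + t(0, -9)) = (20*(-16 - 12))*(65 + 21) = (20*(-28))*86 = -560*86 = -48160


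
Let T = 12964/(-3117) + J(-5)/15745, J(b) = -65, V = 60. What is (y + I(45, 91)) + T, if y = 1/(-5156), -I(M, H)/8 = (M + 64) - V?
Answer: -20049187447741/50608372548 ≈ -396.16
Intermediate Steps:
I(M, H) = -32 - 8*M (I(M, H) = -8*((M + 64) - 1*60) = -8*((64 + M) - 60) = -8*(4 + M) = -32 - 8*M)
y = -1/5156 ≈ -0.00019395
T = -40864157/9815433 (T = 12964/(-3117) - 65/15745 = 12964*(-1/3117) - 65*1/15745 = -12964/3117 - 13/3149 = -40864157/9815433 ≈ -4.1633)
(y + I(45, 91)) + T = (-1/5156 + (-32 - 8*45)) - 40864157/9815433 = (-1/5156 + (-32 - 360)) - 40864157/9815433 = (-1/5156 - 392) - 40864157/9815433 = -2021153/5156 - 40864157/9815433 = -20049187447741/50608372548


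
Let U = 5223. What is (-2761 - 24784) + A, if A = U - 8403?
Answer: -30725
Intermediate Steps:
A = -3180 (A = 5223 - 8403 = -3180)
(-2761 - 24784) + A = (-2761 - 24784) - 3180 = -27545 - 3180 = -30725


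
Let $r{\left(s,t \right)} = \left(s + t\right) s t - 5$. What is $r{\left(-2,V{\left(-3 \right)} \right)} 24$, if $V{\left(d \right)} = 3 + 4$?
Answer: $-1800$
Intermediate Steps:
$V{\left(d \right)} = 7$
$r{\left(s,t \right)} = -5 + s t \left(s + t\right)$ ($r{\left(s,t \right)} = s \left(s + t\right) t - 5 = s t \left(s + t\right) - 5 = -5 + s t \left(s + t\right)$)
$r{\left(-2,V{\left(-3 \right)} \right)} 24 = \left(-5 - 2 \cdot 7^{2} + 7 \left(-2\right)^{2}\right) 24 = \left(-5 - 98 + 7 \cdot 4\right) 24 = \left(-5 - 98 + 28\right) 24 = \left(-75\right) 24 = -1800$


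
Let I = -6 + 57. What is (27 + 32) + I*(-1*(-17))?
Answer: 926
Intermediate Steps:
I = 51
(27 + 32) + I*(-1*(-17)) = (27 + 32) + 51*(-1*(-17)) = 59 + 51*17 = 59 + 867 = 926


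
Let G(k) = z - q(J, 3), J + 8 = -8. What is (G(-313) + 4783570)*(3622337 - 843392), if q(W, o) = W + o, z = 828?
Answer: 13295615026395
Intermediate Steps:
J = -16 (J = -8 - 8 = -16)
G(k) = 841 (G(k) = 828 - (-16 + 3) = 828 - 1*(-13) = 828 + 13 = 841)
(G(-313) + 4783570)*(3622337 - 843392) = (841 + 4783570)*(3622337 - 843392) = 4784411*2778945 = 13295615026395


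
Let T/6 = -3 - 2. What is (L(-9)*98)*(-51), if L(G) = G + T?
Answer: 194922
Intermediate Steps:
T = -30 (T = 6*(-3 - 2) = 6*(-5) = -30)
L(G) = -30 + G (L(G) = G - 30 = -30 + G)
(L(-9)*98)*(-51) = ((-30 - 9)*98)*(-51) = -39*98*(-51) = -3822*(-51) = 194922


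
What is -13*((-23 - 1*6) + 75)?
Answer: -598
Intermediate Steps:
-13*((-23 - 1*6) + 75) = -13*((-23 - 6) + 75) = -13*(-29 + 75) = -13*46 = -598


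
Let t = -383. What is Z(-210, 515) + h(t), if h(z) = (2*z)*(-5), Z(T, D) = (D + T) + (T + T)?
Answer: 3715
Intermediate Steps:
Z(T, D) = D + 3*T (Z(T, D) = (D + T) + 2*T = D + 3*T)
h(z) = -10*z
Z(-210, 515) + h(t) = (515 + 3*(-210)) - 10*(-383) = (515 - 630) + 3830 = -115 + 3830 = 3715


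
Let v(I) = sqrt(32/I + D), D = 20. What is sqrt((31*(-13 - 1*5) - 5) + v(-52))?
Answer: sqrt(-95147 + 78*sqrt(91))/13 ≈ 23.635*I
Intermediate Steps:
v(I) = sqrt(20 + 32/I) (v(I) = sqrt(32/I + 20) = sqrt(20 + 32/I))
sqrt((31*(-13 - 1*5) - 5) + v(-52)) = sqrt((31*(-13 - 1*5) - 5) + 2*sqrt(5 + 8/(-52))) = sqrt((31*(-13 - 5) - 5) + 2*sqrt(5 + 8*(-1/52))) = sqrt((31*(-18) - 5) + 2*sqrt(5 - 2/13)) = sqrt((-558 - 5) + 2*sqrt(63/13)) = sqrt(-563 + 2*(3*sqrt(91)/13)) = sqrt(-563 + 6*sqrt(91)/13)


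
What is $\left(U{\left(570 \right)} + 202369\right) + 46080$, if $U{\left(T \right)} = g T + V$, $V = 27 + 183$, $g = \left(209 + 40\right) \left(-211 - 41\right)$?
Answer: $-35517701$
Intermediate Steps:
$g = -62748$ ($g = 249 \left(-252\right) = -62748$)
$V = 210$
$U{\left(T \right)} = 210 - 62748 T$ ($U{\left(T \right)} = - 62748 T + 210 = 210 - 62748 T$)
$\left(U{\left(570 \right)} + 202369\right) + 46080 = \left(\left(210 - 35766360\right) + 202369\right) + 46080 = \left(-35766150 + 202369\right) + 46080 = -35563781 + 46080 = -35517701$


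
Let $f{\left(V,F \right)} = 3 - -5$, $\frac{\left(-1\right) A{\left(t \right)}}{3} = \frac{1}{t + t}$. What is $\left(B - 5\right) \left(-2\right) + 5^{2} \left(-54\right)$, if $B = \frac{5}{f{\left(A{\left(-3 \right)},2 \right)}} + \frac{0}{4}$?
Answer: $- \frac{5365}{4} \approx -1341.3$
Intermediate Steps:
$A{\left(t \right)} = - \frac{3}{2 t}$ ($A{\left(t \right)} = - \frac{3}{t + t} = - \frac{3}{2 t}$)
$f{\left(V,F \right)} = 8$ ($f{\left(V,F \right)} = 3 + 5 = 8$)
$B = \frac{5}{8}$ ($B = \frac{5}{8} + \frac{0}{4} = 5 \cdot \frac{1}{8} + 0 \cdot \frac{1}{4} = \frac{5}{8} + 0 = \frac{5}{8} \approx 0.625$)
$\left(B - 5\right) \left(-2\right) + 5^{2} \left(-54\right) = \left(\frac{5}{8} - 5\right) \left(-2\right) + 5^{2} \left(-54\right) = \left(- \frac{35}{8}\right) \left(-2\right) + 25 \left(-54\right) = \frac{35}{4} - 1350 = - \frac{5365}{4}$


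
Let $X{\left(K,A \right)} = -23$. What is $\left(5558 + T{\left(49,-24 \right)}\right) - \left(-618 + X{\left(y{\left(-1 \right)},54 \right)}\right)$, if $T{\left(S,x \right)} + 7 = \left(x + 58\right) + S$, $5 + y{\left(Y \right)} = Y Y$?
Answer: $6275$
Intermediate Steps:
$y{\left(Y \right)} = -5 + Y^{2}$ ($y{\left(Y \right)} = -5 + Y Y = -5 + Y^{2}$)
$T{\left(S,x \right)} = 51 + S + x$ ($T{\left(S,x \right)} = -7 + \left(\left(x + 58\right) + S\right) = -7 + \left(\left(58 + x\right) + S\right) = -7 + \left(58 + S + x\right) = 51 + S + x$)
$\left(5558 + T{\left(49,-24 \right)}\right) - \left(-618 + X{\left(y{\left(-1 \right)},54 \right)}\right) = \left(5558 + \left(51 + 49 - 24\right)\right) + \left(618 - -23\right) = \left(5558 + 76\right) + \left(618 + 23\right) = 5634 + 641 = 6275$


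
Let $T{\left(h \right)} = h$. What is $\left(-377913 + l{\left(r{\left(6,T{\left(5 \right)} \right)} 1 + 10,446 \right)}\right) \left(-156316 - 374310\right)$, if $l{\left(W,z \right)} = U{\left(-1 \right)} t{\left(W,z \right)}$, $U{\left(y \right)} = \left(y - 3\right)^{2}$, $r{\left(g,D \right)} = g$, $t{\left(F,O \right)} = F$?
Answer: $200394623282$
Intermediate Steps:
$U{\left(y \right)} = \left(-3 + y\right)^{2}$
$l{\left(W,z \right)} = 16 W$ ($l{\left(W,z \right)} = \left(-3 - 1\right)^{2} W = \left(-4\right)^{2} W = 16 W$)
$\left(-377913 + l{\left(r{\left(6,T{\left(5 \right)} \right)} 1 + 10,446 \right)}\right) \left(-156316 - 374310\right) = \left(-377913 + 16 \left(6 \cdot 1 + 10\right)\right) \left(-156316 - 374310\right) = \left(-377913 + 16 \left(6 + 10\right)\right) \left(-530626\right) = \left(-377913 + 16 \cdot 16\right) \left(-530626\right) = \left(-377913 + 256\right) \left(-530626\right) = \left(-377657\right) \left(-530626\right) = 200394623282$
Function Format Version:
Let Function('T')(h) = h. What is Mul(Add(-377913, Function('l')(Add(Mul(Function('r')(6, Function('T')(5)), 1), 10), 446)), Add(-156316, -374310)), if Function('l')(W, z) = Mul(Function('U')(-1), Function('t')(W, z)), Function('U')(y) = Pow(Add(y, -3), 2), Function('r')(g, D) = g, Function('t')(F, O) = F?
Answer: 200394623282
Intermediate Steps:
Function('U')(y) = Pow(Add(-3, y), 2)
Function('l')(W, z) = Mul(16, W) (Function('l')(W, z) = Mul(Pow(Add(-3, -1), 2), W) = Mul(Pow(-4, 2), W) = Mul(16, W))
Mul(Add(-377913, Function('l')(Add(Mul(Function('r')(6, Function('T')(5)), 1), 10), 446)), Add(-156316, -374310)) = Mul(Add(-377913, Mul(16, Add(Mul(6, 1), 10))), Add(-156316, -374310)) = Mul(Add(-377913, Mul(16, Add(6, 10))), -530626) = Mul(Add(-377913, Mul(16, 16)), -530626) = Mul(Add(-377913, 256), -530626) = Mul(-377657, -530626) = 200394623282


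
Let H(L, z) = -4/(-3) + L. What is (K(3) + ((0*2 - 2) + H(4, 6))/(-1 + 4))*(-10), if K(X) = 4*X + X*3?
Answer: -1990/9 ≈ -221.11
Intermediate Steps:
H(L, z) = 4/3 + L (H(L, z) = -4*(-⅓) + L = 4/3 + L)
K(X) = 7*X (K(X) = 4*X + 3*X = 7*X)
(K(3) + ((0*2 - 2) + H(4, 6))/(-1 + 4))*(-10) = (7*3 + ((0*2 - 2) + (4/3 + 4))/(-1 + 4))*(-10) = (21 + ((0 - 2) + 16/3)/3)*(-10) = (21 + (-2 + 16/3)*(⅓))*(-10) = (21 + (10/3)*(⅓))*(-10) = (21 + 10/9)*(-10) = (199/9)*(-10) = -1990/9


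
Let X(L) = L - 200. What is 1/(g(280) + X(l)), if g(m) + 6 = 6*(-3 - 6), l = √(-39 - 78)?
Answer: -20/5209 - 3*I*√13/67717 ≈ -0.0038395 - 0.00015973*I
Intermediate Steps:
l = 3*I*√13 (l = √(-117) = 3*I*√13 ≈ 10.817*I)
X(L) = -200 + L
g(m) = -60 (g(m) = -6 + 6*(-3 - 6) = -6 + 6*(-9) = -6 - 54 = -60)
1/(g(280) + X(l)) = 1/(-60 + (-200 + 3*I*√13)) = 1/(-260 + 3*I*√13)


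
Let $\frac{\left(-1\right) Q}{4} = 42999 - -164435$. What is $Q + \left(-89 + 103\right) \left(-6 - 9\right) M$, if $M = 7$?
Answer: $-831206$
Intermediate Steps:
$Q = -829736$ ($Q = - 4 \left(42999 - -164435\right) = - 4 \left(42999 + 164435\right) = \left(-4\right) 207434 = -829736$)
$Q + \left(-89 + 103\right) \left(-6 - 9\right) M = -829736 + \left(-89 + 103\right) \left(-6 - 9\right) 7 = -829736 + 14 \left(\left(-15\right) 7\right) = -829736 + 14 \left(-105\right) = -829736 - 1470 = -831206$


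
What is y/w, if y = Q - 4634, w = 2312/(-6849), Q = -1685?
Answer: 43278831/2312 ≈ 18719.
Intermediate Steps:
w = -2312/6849 (w = 2312*(-1/6849) = -2312/6849 ≈ -0.33757)
y = -6319 (y = -1685 - 4634 = -6319)
y/w = -6319/(-2312/6849) = -6319*(-6849/2312) = 43278831/2312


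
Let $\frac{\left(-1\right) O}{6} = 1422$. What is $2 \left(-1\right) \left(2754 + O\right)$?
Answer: $11556$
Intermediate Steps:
$O = -8532$ ($O = \left(-6\right) 1422 = -8532$)
$2 \left(-1\right) \left(2754 + O\right) = 2 \left(-1\right) \left(2754 - 8532\right) = \left(-2\right) \left(-5778\right) = 11556$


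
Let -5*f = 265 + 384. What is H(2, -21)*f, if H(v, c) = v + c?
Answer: 12331/5 ≈ 2466.2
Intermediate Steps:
H(v, c) = c + v
f = -649/5 (f = -(265 + 384)/5 = -⅕*649 = -649/5 ≈ -129.80)
H(2, -21)*f = (-21 + 2)*(-649/5) = -19*(-649/5) = 12331/5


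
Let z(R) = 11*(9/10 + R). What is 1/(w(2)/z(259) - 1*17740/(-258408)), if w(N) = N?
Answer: 1846906578/128084255 ≈ 14.419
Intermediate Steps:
z(R) = 99/10 + 11*R (z(R) = 11*(9*(1/10) + R) = 11*(9/10 + R) = 99/10 + 11*R)
1/(w(2)/z(259) - 1*17740/(-258408)) = 1/(2/(99/10 + 11*259) - 1*17740/(-258408)) = 1/(2/(99/10 + 2849) - 17740*(-1/258408)) = 1/(2/(28589/10) + 4435/64602) = 1/(2*(10/28589) + 4435/64602) = 1/(20/28589 + 4435/64602) = 1/(128084255/1846906578) = 1846906578/128084255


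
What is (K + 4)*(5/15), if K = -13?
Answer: -3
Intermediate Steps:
(K + 4)*(5/15) = (-13 + 4)*(5/15) = -45/15 = -9*⅓ = -3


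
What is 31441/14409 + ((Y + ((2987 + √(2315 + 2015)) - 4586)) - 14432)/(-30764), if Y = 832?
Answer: 1186253315/443278476 - √4330/30764 ≈ 2.6740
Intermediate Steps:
31441/14409 + ((Y + ((2987 + √(2315 + 2015)) - 4586)) - 14432)/(-30764) = 31441/14409 + ((832 + ((2987 + √(2315 + 2015)) - 4586)) - 14432)/(-30764) = 31441*(1/14409) + ((832 + ((2987 + √4330) - 4586)) - 14432)*(-1/30764) = 31441/14409 + ((832 + (-1599 + √4330)) - 14432)*(-1/30764) = 31441/14409 + ((-767 + √4330) - 14432)*(-1/30764) = 31441/14409 + (-15199 + √4330)*(-1/30764) = 31441/14409 + (15199/30764 - √4330/30764) = 1186253315/443278476 - √4330/30764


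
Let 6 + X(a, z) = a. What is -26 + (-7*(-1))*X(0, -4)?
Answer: -68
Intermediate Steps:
X(a, z) = -6 + a
-26 + (-7*(-1))*X(0, -4) = -26 + (-7*(-1))*(-6 + 0) = -26 + 7*(-6) = -26 - 42 = -68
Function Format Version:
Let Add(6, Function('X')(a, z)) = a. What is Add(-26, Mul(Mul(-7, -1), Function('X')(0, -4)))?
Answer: -68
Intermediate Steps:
Function('X')(a, z) = Add(-6, a)
Add(-26, Mul(Mul(-7, -1), Function('X')(0, -4))) = Add(-26, Mul(Mul(-7, -1), Add(-6, 0))) = Add(-26, Mul(7, -6)) = Add(-26, -42) = -68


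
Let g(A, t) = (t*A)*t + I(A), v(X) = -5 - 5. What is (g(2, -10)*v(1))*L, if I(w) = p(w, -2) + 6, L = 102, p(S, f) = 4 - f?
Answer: -216240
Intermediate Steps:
v(X) = -10
I(w) = 12 (I(w) = (4 - 1*(-2)) + 6 = (4 + 2) + 6 = 6 + 6 = 12)
g(A, t) = 12 + A*t**2 (g(A, t) = (t*A)*t + 12 = (A*t)*t + 12 = A*t**2 + 12 = 12 + A*t**2)
(g(2, -10)*v(1))*L = ((12 + 2*(-10)**2)*(-10))*102 = ((12 + 2*100)*(-10))*102 = ((12 + 200)*(-10))*102 = (212*(-10))*102 = -2120*102 = -216240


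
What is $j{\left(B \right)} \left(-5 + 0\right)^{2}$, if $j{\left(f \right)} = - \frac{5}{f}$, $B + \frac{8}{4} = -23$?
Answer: $5$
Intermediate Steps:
$B = -25$ ($B = -2 - 23 = -25$)
$j{\left(B \right)} \left(-5 + 0\right)^{2} = - \frac{5}{-25} \left(-5 + 0\right)^{2} = \left(-5\right) \left(- \frac{1}{25}\right) \left(-5\right)^{2} = \frac{1}{5} \cdot 25 = 5$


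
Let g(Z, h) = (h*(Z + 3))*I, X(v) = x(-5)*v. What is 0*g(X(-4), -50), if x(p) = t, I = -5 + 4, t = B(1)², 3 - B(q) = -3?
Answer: 0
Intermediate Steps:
B(q) = 6 (B(q) = 3 - 1*(-3) = 3 + 3 = 6)
t = 36 (t = 6² = 36)
I = -1
x(p) = 36
X(v) = 36*v
g(Z, h) = -h*(3 + Z) (g(Z, h) = (h*(Z + 3))*(-1) = (h*(3 + Z))*(-1) = -h*(3 + Z))
0*g(X(-4), -50) = 0*(-1*(-50)*(3 + 36*(-4))) = 0*(-1*(-50)*(3 - 144)) = 0*(-1*(-50)*(-141)) = 0*(-7050) = 0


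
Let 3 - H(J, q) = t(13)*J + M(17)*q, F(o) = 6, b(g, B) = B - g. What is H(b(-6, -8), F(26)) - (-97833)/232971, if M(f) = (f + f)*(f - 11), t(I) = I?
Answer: -92767504/77657 ≈ -1194.6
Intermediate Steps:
M(f) = 2*f*(-11 + f) (M(f) = (2*f)*(-11 + f) = 2*f*(-11 + f))
H(J, q) = 3 - 204*q - 13*J (H(J, q) = 3 - (13*J + (2*17*(-11 + 17))*q) = 3 - (13*J + (2*17*6)*q) = 3 - (13*J + 204*q) = 3 + (-204*q - 13*J) = 3 - 204*q - 13*J)
H(b(-6, -8), F(26)) - (-97833)/232971 = (3 - 204*6 - 13*(-8 - 1*(-6))) - (-97833)/232971 = (3 - 1224 - 13*(-8 + 6)) - (-97833)/232971 = (3 - 1224 - 13*(-2)) - 1*(-32611/77657) = (3 - 1224 + 26) + 32611/77657 = -1195 + 32611/77657 = -92767504/77657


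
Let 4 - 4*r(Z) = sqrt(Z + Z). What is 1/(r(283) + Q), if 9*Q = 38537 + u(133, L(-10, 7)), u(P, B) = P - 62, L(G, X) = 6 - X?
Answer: 2780424/11930158589 + 162*sqrt(566)/11930158589 ≈ 0.00023338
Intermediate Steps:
u(P, B) = -62 + P
r(Z) = 1 - sqrt(2)*sqrt(Z)/4 (r(Z) = 1 - sqrt(Z + Z)/4 = 1 - sqrt(2)*sqrt(Z)/4)
Q = 38608/9 (Q = (38537 + (-62 + 133))/9 = (38537 + 71)/9 = (1/9)*38608 = 38608/9 ≈ 4289.8)
1/(r(283) + Q) = 1/((1 - sqrt(2)*sqrt(283)/4) + 38608/9) = 1/((1 - sqrt(566)/4) + 38608/9) = 1/(38617/9 - sqrt(566)/4)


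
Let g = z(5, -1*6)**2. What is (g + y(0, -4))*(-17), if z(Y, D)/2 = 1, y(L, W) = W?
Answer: 0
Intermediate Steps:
z(Y, D) = 2 (z(Y, D) = 2*1 = 2)
g = 4 (g = 2**2 = 4)
(g + y(0, -4))*(-17) = (4 - 4)*(-17) = 0*(-17) = 0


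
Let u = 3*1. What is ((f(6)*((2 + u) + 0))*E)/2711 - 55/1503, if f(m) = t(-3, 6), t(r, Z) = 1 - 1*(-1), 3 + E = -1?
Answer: -209225/4074633 ≈ -0.051348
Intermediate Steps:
E = -4 (E = -3 - 1 = -4)
u = 3
t(r, Z) = 2 (t(r, Z) = 1 + 1 = 2)
f(m) = 2
((f(6)*((2 + u) + 0))*E)/2711 - 55/1503 = ((2*((2 + 3) + 0))*(-4))/2711 - 55/1503 = ((2*(5 + 0))*(-4))*(1/2711) - 55*1/1503 = ((2*5)*(-4))*(1/2711) - 55/1503 = (10*(-4))*(1/2711) - 55/1503 = -40*1/2711 - 55/1503 = -40/2711 - 55/1503 = -209225/4074633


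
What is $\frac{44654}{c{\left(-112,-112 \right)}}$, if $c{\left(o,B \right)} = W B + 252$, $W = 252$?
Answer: $- \frac{22327}{13986} \approx -1.5964$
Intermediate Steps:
$c{\left(o,B \right)} = 252 + 252 B$ ($c{\left(o,B \right)} = 252 B + 252 = 252 + 252 B$)
$\frac{44654}{c{\left(-112,-112 \right)}} = \frac{44654}{252 + 252 \left(-112\right)} = \frac{44654}{252 - 28224} = \frac{44654}{-27972} = 44654 \left(- \frac{1}{27972}\right) = - \frac{22327}{13986}$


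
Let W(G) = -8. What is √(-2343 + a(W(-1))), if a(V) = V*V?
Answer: I*√2279 ≈ 47.739*I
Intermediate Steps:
a(V) = V²
√(-2343 + a(W(-1))) = √(-2343 + (-8)²) = √(-2343 + 64) = √(-2279) = I*√2279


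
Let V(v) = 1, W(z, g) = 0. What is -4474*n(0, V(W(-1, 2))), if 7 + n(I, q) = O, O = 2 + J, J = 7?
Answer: -8948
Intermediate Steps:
O = 9 (O = 2 + 7 = 9)
n(I, q) = 2 (n(I, q) = -7 + 9 = 2)
-4474*n(0, V(W(-1, 2))) = -4474*2 = -8948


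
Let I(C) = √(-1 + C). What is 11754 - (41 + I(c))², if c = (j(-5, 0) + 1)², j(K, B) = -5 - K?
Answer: 10073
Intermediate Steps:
c = 1 (c = ((-5 - 1*(-5)) + 1)² = ((-5 + 5) + 1)² = (0 + 1)² = 1² = 1)
11754 - (41 + I(c))² = 11754 - (41 + √(-1 + 1))² = 11754 - (41 + √0)² = 11754 - (41 + 0)² = 11754 - 1*41² = 11754 - 1*1681 = 11754 - 1681 = 10073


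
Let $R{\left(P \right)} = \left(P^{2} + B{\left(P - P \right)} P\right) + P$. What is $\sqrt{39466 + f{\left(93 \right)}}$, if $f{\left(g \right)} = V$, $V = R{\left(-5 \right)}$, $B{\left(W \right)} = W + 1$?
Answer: $\sqrt{39481} \approx 198.7$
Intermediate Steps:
$B{\left(W \right)} = 1 + W$
$R{\left(P \right)} = P^{2} + 2 P$ ($R{\left(P \right)} = \left(P^{2} + \left(1 + \left(P - P\right)\right) P\right) + P = \left(P^{2} + \left(1 + 0\right) P\right) + P = \left(P^{2} + 1 P\right) + P = \left(P^{2} + P\right) + P = \left(P + P^{2}\right) + P = P^{2} + 2 P$)
$V = 15$ ($V = - 5 \left(2 - 5\right) = \left(-5\right) \left(-3\right) = 15$)
$f{\left(g \right)} = 15$
$\sqrt{39466 + f{\left(93 \right)}} = \sqrt{39466 + 15} = \sqrt{39481}$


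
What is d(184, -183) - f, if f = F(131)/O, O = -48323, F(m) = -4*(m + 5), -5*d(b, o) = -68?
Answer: 3283244/241615 ≈ 13.589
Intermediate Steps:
d(b, o) = 68/5 (d(b, o) = -⅕*(-68) = 68/5)
F(m) = -20 - 4*m (F(m) = -4*(5 + m) = -20 - 4*m)
f = 544/48323 (f = (-20 - 4*131)/(-48323) = (-20 - 524)*(-1/48323) = -544*(-1/48323) = 544/48323 ≈ 0.011258)
d(184, -183) - f = 68/5 - 1*544/48323 = 68/5 - 544/48323 = 3283244/241615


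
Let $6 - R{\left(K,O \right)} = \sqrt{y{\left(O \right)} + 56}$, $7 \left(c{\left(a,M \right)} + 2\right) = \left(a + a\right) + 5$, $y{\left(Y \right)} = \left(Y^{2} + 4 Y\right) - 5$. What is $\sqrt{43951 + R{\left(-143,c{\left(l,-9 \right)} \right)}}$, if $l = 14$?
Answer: $\frac{\sqrt{2153893 - 56 \sqrt{53}}}{7} \approx 209.64$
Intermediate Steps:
$y{\left(Y \right)} = -5 + Y^{2} + 4 Y$
$c{\left(a,M \right)} = - \frac{9}{7} + \frac{2 a}{7}$ ($c{\left(a,M \right)} = -2 + \frac{\left(a + a\right) + 5}{7} = -2 + \frac{2 a + 5}{7} = -2 + \frac{5 + 2 a}{7} = -2 + \left(\frac{5}{7} + \frac{2 a}{7}\right) = - \frac{9}{7} + \frac{2 a}{7}$)
$R{\left(K,O \right)} = 6 - \sqrt{51 + O^{2} + 4 O}$ ($R{\left(K,O \right)} = 6 - \sqrt{\left(-5 + O^{2} + 4 O\right) + 56} = 6 - \sqrt{51 + O^{2} + 4 O}$)
$\sqrt{43951 + R{\left(-143,c{\left(l,-9 \right)} \right)}} = \sqrt{43951 + \left(6 - \sqrt{51 + \left(- \frac{9}{7} + \frac{2}{7} \cdot 14\right)^{2} + 4 \left(- \frac{9}{7} + \frac{2}{7} \cdot 14\right)}\right)} = \sqrt{43951 + \left(6 - \sqrt{51 + \left(- \frac{9}{7} + 4\right)^{2} + 4 \left(- \frac{9}{7} + 4\right)}\right)} = \sqrt{43951 + \left(6 - \sqrt{51 + \left(\frac{19}{7}\right)^{2} + 4 \cdot \frac{19}{7}}\right)} = \sqrt{43951 + \left(6 - \sqrt{51 + \frac{361}{49} + \frac{76}{7}}\right)} = \sqrt{43951 + \left(6 - \sqrt{\frac{3392}{49}}\right)} = \sqrt{43951 + \left(6 - \frac{8 \sqrt{53}}{7}\right)} = \sqrt{43957 - \frac{8 \sqrt{53}}{7}}$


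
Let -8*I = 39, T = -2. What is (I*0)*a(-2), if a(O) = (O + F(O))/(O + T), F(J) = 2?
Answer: 0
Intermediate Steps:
I = -39/8 (I = -⅛*39 = -39/8 ≈ -4.8750)
a(O) = (2 + O)/(-2 + O) (a(O) = (O + 2)/(O - 2) = (2 + O)/(-2 + O))
(I*0)*a(-2) = (-39/8*0)*((2 - 2)/(-2 - 2)) = 0*(0/(-4)) = 0*(-¼*0) = 0*0 = 0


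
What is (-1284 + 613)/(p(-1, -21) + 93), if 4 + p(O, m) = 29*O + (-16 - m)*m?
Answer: 671/45 ≈ 14.911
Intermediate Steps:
p(O, m) = -4 + 29*O + m*(-16 - m) (p(O, m) = -4 + (29*O + (-16 - m)*m) = -4 + (29*O + m*(-16 - m)) = -4 + 29*O + m*(-16 - m))
(-1284 + 613)/(p(-1, -21) + 93) = (-1284 + 613)/((-4 - 1*(-21)**2 - 16*(-21) + 29*(-1)) + 93) = -671/((-4 - 1*441 + 336 - 29) + 93) = -671/((-4 - 441 + 336 - 29) + 93) = -671/(-138 + 93) = -671/(-45) = -1/45*(-671) = 671/45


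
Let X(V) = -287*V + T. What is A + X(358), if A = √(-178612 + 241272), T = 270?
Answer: -102476 + 2*√15665 ≈ -1.0223e+5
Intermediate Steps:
X(V) = 270 - 287*V (X(V) = -287*V + 270 = 270 - 287*V)
A = 2*√15665 (A = √62660 = 2*√15665 ≈ 250.32)
A + X(358) = 2*√15665 + (270 - 287*358) = 2*√15665 + (270 - 102746) = 2*√15665 - 102476 = -102476 + 2*√15665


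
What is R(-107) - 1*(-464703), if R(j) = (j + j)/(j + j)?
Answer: 464704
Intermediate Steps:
R(j) = 1 (R(j) = (2*j)/((2*j)) = (2*j)*(1/(2*j)) = 1)
R(-107) - 1*(-464703) = 1 - 1*(-464703) = 1 + 464703 = 464704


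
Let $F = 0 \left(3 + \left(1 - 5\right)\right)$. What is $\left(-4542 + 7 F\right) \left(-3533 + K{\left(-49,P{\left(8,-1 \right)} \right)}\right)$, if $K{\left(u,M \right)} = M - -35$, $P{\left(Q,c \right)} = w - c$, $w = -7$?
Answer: $15915168$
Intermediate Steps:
$P{\left(Q,c \right)} = -7 - c$
$F = 0$ ($F = 0 \left(3 + \left(1 - 5\right)\right) = 0 \left(3 - 4\right) = 0 \left(-1\right) = 0$)
$K{\left(u,M \right)} = 35 + M$ ($K{\left(u,M \right)} = M + 35 = 35 + M$)
$\left(-4542 + 7 F\right) \left(-3533 + K{\left(-49,P{\left(8,-1 \right)} \right)}\right) = \left(-4542 + 7 \cdot 0\right) \left(-3533 + \left(35 - 6\right)\right) = \left(-4542 + 0\right) \left(-3533 + \left(35 + \left(-7 + 1\right)\right)\right) = - 4542 \left(-3533 + \left(35 - 6\right)\right) = - 4542 \left(-3533 + 29\right) = \left(-4542\right) \left(-3504\right) = 15915168$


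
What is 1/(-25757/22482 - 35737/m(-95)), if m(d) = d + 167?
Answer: -9992/4970949 ≈ -0.0020101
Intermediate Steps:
m(d) = 167 + d
1/(-25757/22482 - 35737/m(-95)) = 1/(-25757/22482 - 35737/(167 - 95)) = 1/(-25757*1/22482 - 35737/72) = 1/(-25757/22482 - 35737*1/72) = 1/(-25757/22482 - 35737/72) = 1/(-4970949/9992) = -9992/4970949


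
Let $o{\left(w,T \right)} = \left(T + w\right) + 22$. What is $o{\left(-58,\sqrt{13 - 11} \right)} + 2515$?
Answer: $2479 + \sqrt{2} \approx 2480.4$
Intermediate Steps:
$o{\left(w,T \right)} = 22 + T + w$
$o{\left(-58,\sqrt{13 - 11} \right)} + 2515 = \left(22 + \sqrt{13 - 11} - 58\right) + 2515 = \left(22 + \sqrt{2} - 58\right) + 2515 = \left(-36 + \sqrt{2}\right) + 2515 = 2479 + \sqrt{2}$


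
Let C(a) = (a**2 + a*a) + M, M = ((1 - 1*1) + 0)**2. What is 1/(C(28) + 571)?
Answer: 1/2139 ≈ 0.00046751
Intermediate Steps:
M = 0 (M = ((1 - 1) + 0)**2 = (0 + 0)**2 = 0**2 = 0)
C(a) = 2*a**2 (C(a) = (a**2 + a*a) + 0 = (a**2 + a**2) + 0 = 2*a**2 + 0 = 2*a**2)
1/(C(28) + 571) = 1/(2*28**2 + 571) = 1/(2*784 + 571) = 1/(1568 + 571) = 1/2139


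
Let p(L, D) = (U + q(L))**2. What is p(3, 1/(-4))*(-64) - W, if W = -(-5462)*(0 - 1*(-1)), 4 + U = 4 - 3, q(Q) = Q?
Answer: -5462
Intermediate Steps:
U = -3 (U = -4 + (4 - 3) = -4 + 1 = -3)
p(L, D) = (-3 + L)**2
W = 5462 (W = -(-5462)*(0 + 1) = -(-5462) = -2731*(-2) = 5462)
p(3, 1/(-4))*(-64) - W = (-3 + 3)**2*(-64) - 1*5462 = 0**2*(-64) - 5462 = 0*(-64) - 5462 = 0 - 5462 = -5462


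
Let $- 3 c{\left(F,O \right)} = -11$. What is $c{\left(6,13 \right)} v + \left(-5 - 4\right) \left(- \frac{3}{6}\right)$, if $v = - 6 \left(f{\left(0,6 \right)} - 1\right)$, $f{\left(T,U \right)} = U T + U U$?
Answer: $- \frac{1531}{2} \approx -765.5$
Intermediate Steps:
$f{\left(T,U \right)} = U^{2} + T U$ ($f{\left(T,U \right)} = T U + U^{2} = U^{2} + T U$)
$c{\left(F,O \right)} = \frac{11}{3}$ ($c{\left(F,O \right)} = \left(- \frac{1}{3}\right) \left(-11\right) = \frac{11}{3}$)
$v = -210$ ($v = - 6 \left(6 \left(0 + 6\right) - 1\right) = - 6 \left(6 \cdot 6 - 1\right) = - 6 \left(36 - 1\right) = \left(-6\right) 35 = -210$)
$c{\left(6,13 \right)} v + \left(-5 - 4\right) \left(- \frac{3}{6}\right) = \frac{11}{3} \left(-210\right) + \left(-5 - 4\right) \left(- \frac{3}{6}\right) = -770 - 9 \left(\left(-3\right) \frac{1}{6}\right) = -770 - - \frac{9}{2} = -770 + \frac{9}{2} = - \frac{1531}{2}$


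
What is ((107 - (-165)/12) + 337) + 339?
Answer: 3187/4 ≈ 796.75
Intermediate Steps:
((107 - (-165)/12) + 337) + 339 = ((107 - 1*(-55/4)) + 337) + 339 = ((107 + 55/4) + 337) + 339 = (483/4 + 337) + 339 = 1831/4 + 339 = 3187/4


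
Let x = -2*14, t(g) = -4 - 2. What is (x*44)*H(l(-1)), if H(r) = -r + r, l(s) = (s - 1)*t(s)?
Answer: 0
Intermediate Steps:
t(g) = -6
x = -28
l(s) = 6 - 6*s (l(s) = (s - 1)*(-6) = (-1 + s)*(-6) = 6 - 6*s)
H(r) = 0
(x*44)*H(l(-1)) = -28*44*0 = -1232*0 = 0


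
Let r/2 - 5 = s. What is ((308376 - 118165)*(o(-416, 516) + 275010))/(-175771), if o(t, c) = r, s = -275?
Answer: -52207213170/175771 ≈ -2.9702e+5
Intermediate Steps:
r = -540 (r = 10 + 2*(-275) = 10 - 550 = -540)
o(t, c) = -540
((308376 - 118165)*(o(-416, 516) + 275010))/(-175771) = ((308376 - 118165)*(-540 + 275010))/(-175771) = (190211*274470)*(-1/175771) = 52207213170*(-1/175771) = -52207213170/175771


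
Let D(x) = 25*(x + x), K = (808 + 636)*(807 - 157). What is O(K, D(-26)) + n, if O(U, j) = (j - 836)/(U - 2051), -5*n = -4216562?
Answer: 1316338971286/1560915 ≈ 8.4331e+5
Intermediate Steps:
n = 4216562/5 (n = -⅕*(-4216562) = 4216562/5 ≈ 8.4331e+5)
K = 938600 (K = 1444*650 = 938600)
D(x) = 50*x (D(x) = 25*(2*x) = 50*x)
O(U, j) = (-836 + j)/(-2051 + U)
O(K, D(-26)) + n = (-836 + 50*(-26))/(-2051 + 938600) + 4216562/5 = (-836 - 1300)/936549 + 4216562/5 = (1/936549)*(-2136) + 4216562/5 = -712/312183 + 4216562/5 = 1316338971286/1560915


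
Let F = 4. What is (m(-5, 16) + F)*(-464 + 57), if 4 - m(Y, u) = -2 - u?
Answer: -10582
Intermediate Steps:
m(Y, u) = 6 + u (m(Y, u) = 4 - (-2 - u) = 4 + (2 + u) = 6 + u)
(m(-5, 16) + F)*(-464 + 57) = ((6 + 16) + 4)*(-464 + 57) = (22 + 4)*(-407) = 26*(-407) = -10582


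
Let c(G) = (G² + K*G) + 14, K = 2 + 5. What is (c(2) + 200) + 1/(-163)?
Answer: 37815/163 ≈ 231.99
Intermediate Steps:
K = 7
c(G) = 14 + G² + 7*G (c(G) = (G² + 7*G) + 14 = 14 + G² + 7*G)
(c(2) + 200) + 1/(-163) = ((14 + 2² + 7*2) + 200) + 1/(-163) = ((14 + 4 + 14) + 200) - 1/163 = (32 + 200) - 1/163 = 232 - 1/163 = 37815/163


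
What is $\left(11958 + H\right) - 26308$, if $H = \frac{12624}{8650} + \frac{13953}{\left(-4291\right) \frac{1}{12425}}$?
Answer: $- \frac{145156646369}{2651225} \approx -54751.0$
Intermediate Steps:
$H = - \frac{107111567619}{2651225}$ ($H = 12624 \cdot \frac{1}{8650} + \frac{13953}{\left(-4291\right) \frac{1}{12425}} = \frac{6312}{4325} + \frac{13953}{- \frac{613}{1775}} = \frac{6312}{4325} + 13953 \left(- \frac{1775}{613}\right) = \frac{6312}{4325} - \frac{24766575}{613} = - \frac{107111567619}{2651225} \approx -40401.0$)
$\left(11958 + H\right) - 26308 = \left(11958 - \frac{107111567619}{2651225}\right) - 26308 = - \frac{75408219069}{2651225} - 26308 = - \frac{145156646369}{2651225}$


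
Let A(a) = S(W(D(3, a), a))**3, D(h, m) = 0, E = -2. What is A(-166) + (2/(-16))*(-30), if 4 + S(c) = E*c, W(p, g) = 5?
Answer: -10961/4 ≈ -2740.3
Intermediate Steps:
S(c) = -4 - 2*c
A(a) = -2744 (A(a) = (-4 - 2*5)**3 = (-4 - 10)**3 = (-14)**3 = -2744)
A(-166) + (2/(-16))*(-30) = -2744 + (2/(-16))*(-30) = -2744 + (2*(-1/16))*(-30) = -2744 - 1/8*(-30) = -2744 + 15/4 = -10961/4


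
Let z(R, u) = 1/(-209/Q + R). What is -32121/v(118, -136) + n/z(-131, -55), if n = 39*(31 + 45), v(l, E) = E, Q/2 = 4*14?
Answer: -374687067/952 ≈ -3.9358e+5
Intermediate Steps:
Q = 112 (Q = 2*(4*14) = 2*56 = 112)
n = 2964 (n = 39*76 = 2964)
z(R, u) = 1/(-209/112 + R)
-32121/v(118, -136) + n/z(-131, -55) = -32121/(-136) + 2964/((112/(-209 + 112*(-131)))) = -32121*(-1/136) + 2964/((112/(-209 - 14672))) = 32121/136 + 2964/((112/(-14881))) = 32121/136 + 2964/((112*(-1/14881))) = 32121/136 + 2964/(-112/14881) = 32121/136 + 2964*(-14881/112) = 32121/136 - 11026821/28 = -374687067/952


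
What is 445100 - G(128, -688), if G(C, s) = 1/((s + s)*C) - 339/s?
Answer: 78394486017/176128 ≈ 4.4510e+5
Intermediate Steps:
G(C, s) = -339/s + 1/(2*C*s) (G(C, s) = 1/(((2*s))*C) - 339/s = (1/(2*s))/C - 339/s = 1/(2*C*s) - 339/s = -339/s + 1/(2*C*s))
445100 - G(128, -688) = 445100 - (1 - 678*128)/(2*128*(-688)) = 445100 - (-1)*(1 - 86784)/(2*128*688) = 445100 - (-1)*(-86783)/(2*128*688) = 445100 - 1*86783/176128 = 445100 - 86783/176128 = 78394486017/176128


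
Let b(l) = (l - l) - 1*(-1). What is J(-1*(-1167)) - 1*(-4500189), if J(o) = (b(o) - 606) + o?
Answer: 4500751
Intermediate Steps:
b(l) = 1 (b(l) = 0 + 1 = 1)
J(o) = -605 + o (J(o) = (1 - 606) + o = -605 + o)
J(-1*(-1167)) - 1*(-4500189) = (-605 - 1*(-1167)) - 1*(-4500189) = (-605 + 1167) + 4500189 = 562 + 4500189 = 4500751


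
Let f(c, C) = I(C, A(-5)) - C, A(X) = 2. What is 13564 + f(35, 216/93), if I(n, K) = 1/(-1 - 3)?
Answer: 1681617/124 ≈ 13561.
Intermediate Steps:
I(n, K) = -¼ (I(n, K) = 1/(-4) = -¼)
f(c, C) = -¼ - C
13564 + f(35, 216/93) = 13564 + (-¼ - 216/93) = 13564 + (-¼ - 1*72/31) = 13564 + (-¼ - 72/31) = 13564 - 319/124 = 1681617/124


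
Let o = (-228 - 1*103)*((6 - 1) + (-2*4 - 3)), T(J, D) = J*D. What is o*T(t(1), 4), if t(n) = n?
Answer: 7944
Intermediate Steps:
T(J, D) = D*J
o = 1986 (o = (-228 - 103)*(5 + (-8 - 3)) = -331*(5 - 11) = -331*(-6) = 1986)
o*T(t(1), 4) = 1986*(4*1) = 1986*4 = 7944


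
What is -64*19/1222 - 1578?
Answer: -964766/611 ≈ -1579.0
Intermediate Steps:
-64*19/1222 - 1578 = -1216*1/1222 - 1578 = -608/611 - 1578 = -964766/611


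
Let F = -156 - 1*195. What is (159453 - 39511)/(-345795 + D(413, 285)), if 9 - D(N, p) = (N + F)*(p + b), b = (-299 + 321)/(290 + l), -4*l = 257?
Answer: -54153813/164103112 ≈ -0.33000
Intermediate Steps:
l = -257/4 (l = -1/4*257 = -257/4 ≈ -64.250)
b = 88/903 (b = (-299 + 321)/(290 - 257/4) = 22/(903/4) = 22*(4/903) = 88/903 ≈ 0.097453)
F = -351 (F = -156 - 195 = -351)
D(N, p) = 9 - (-351 + N)*(88/903 + p) (D(N, p) = 9 - (N - 351)*(p + 88/903) = 9 - (-351 + N)*(88/903 + p))
(159453 - 39511)/(-345795 + D(413, 285)) = (159453 - 39511)/(-345795 + (13005/301 + 351*285 - 88/903*413 - 1*413*285)) = 119942/(-345795 + (13005/301 + 100035 - 5192/129 - 117705)) = 119942/(-345795 - 15953339/903) = 119942/(-328206224/903) = 119942*(-903/328206224) = -54153813/164103112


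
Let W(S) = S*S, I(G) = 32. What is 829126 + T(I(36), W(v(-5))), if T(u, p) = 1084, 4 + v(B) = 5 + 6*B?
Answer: 830210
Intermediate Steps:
v(B) = 1 + 6*B (v(B) = -4 + (5 + 6*B) = 1 + 6*B)
W(S) = S²
829126 + T(I(36), W(v(-5))) = 829126 + 1084 = 830210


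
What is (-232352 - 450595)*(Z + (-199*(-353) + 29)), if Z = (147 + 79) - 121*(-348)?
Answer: -76906661670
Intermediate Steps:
Z = 42334 (Z = 226 + 42108 = 42334)
(-232352 - 450595)*(Z + (-199*(-353) + 29)) = (-232352 - 450595)*(42334 + (-199*(-353) + 29)) = -682947*(42334 + (70247 + 29)) = -682947*(42334 + 70276) = -682947*112610 = -76906661670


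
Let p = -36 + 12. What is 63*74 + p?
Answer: 4638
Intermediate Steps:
p = -24
63*74 + p = 63*74 - 24 = 4662 - 24 = 4638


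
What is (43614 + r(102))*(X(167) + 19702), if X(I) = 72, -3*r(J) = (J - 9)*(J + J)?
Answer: 737372460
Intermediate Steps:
r(J) = -2*J*(-9 + J)/3 (r(J) = -(J - 9)*(J + J)/3 = -(-9 + J)*2*J/3 = -2*J*(-9 + J)/3)
(43614 + r(102))*(X(167) + 19702) = (43614 + (⅔)*102*(9 - 1*102))*(72 + 19702) = (43614 + (⅔)*102*(9 - 102))*19774 = (43614 + (⅔)*102*(-93))*19774 = (43614 - 6324)*19774 = 37290*19774 = 737372460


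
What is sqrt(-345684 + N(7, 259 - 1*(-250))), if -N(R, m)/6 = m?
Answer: I*sqrt(348738) ≈ 590.54*I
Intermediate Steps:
N(R, m) = -6*m
sqrt(-345684 + N(7, 259 - 1*(-250))) = sqrt(-345684 - 6*(259 - 1*(-250))) = sqrt(-345684 - 6*(259 + 250)) = sqrt(-345684 - 6*509) = sqrt(-345684 - 3054) = sqrt(-348738) = I*sqrt(348738)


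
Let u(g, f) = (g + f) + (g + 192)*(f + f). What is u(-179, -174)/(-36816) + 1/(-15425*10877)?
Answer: 818251928009/6176904723600 ≈ 0.13247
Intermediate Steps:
u(g, f) = f + g + 2*f*(192 + g) (u(g, f) = (f + g) + (192 + g)*(2*f) = (f + g) + 2*f*(192 + g) = f + g + 2*f*(192 + g))
u(-179, -174)/(-36816) + 1/(-15425*10877) = (-179 + 385*(-174) + 2*(-174)*(-179))/(-36816) + 1/(-15425*10877) = (-179 - 66990 + 62292)*(-1/36816) - 1/15425*1/10877 = -4877*(-1/36816) - 1/167777725 = 4877/36816 - 1/167777725 = 818251928009/6176904723600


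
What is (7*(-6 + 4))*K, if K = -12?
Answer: 168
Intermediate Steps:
(7*(-6 + 4))*K = (7*(-6 + 4))*(-12) = (7*(-2))*(-12) = -14*(-12) = 168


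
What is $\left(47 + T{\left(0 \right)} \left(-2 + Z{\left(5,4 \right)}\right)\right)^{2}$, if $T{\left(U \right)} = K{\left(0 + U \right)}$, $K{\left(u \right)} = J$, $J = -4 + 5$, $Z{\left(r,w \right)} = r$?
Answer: $2500$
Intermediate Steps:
$J = 1$
$K{\left(u \right)} = 1$
$T{\left(U \right)} = 1$
$\left(47 + T{\left(0 \right)} \left(-2 + Z{\left(5,4 \right)}\right)\right)^{2} = \left(47 + 1 \left(-2 + 5\right)\right)^{2} = \left(47 + 1 \cdot 3\right)^{2} = \left(47 + 3\right)^{2} = 50^{2} = 2500$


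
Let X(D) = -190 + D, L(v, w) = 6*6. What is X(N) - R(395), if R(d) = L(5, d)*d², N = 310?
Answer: -5616780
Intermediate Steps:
L(v, w) = 36
R(d) = 36*d²
X(N) - R(395) = (-190 + 310) - 36*395² = 120 - 36*156025 = 120 - 1*5616900 = 120 - 5616900 = -5616780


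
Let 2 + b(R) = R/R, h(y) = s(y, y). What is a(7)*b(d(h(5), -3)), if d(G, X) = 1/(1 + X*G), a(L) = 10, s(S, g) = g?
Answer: -10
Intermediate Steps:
h(y) = y
d(G, X) = 1/(1 + G*X)
b(R) = -1 (b(R) = -2 + R/R = -2 + 1 = -1)
a(7)*b(d(h(5), -3)) = 10*(-1) = -10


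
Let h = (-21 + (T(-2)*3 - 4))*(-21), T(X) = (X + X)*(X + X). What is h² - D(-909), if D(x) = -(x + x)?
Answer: 231471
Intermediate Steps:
T(X) = 4*X² (T(X) = (2*X)*(2*X) = 4*X²)
D(x) = -2*x
h = -483 (h = (-21 + ((4*(-2)²)*3 - 4))*(-21) = (-21 + ((4*4)*3 - 4))*(-21) = (-21 + (16*3 - 4))*(-21) = (-21 + (48 - 4))*(-21) = (-21 + 44)*(-21) = 23*(-21) = -483)
h² - D(-909) = (-483)² - (-2)*(-909) = 233289 - 1*1818 = 233289 - 1818 = 231471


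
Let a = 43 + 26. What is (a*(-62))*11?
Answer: -47058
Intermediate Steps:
a = 69
(a*(-62))*11 = (69*(-62))*11 = -4278*11 = -47058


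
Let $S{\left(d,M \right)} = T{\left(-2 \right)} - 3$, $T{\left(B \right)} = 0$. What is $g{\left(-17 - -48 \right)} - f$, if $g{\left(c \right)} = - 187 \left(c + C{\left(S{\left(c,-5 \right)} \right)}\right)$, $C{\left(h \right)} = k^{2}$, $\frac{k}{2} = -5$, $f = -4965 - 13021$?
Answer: $-6511$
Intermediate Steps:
$f = -17986$ ($f = -4965 - 13021 = -17986$)
$k = -10$ ($k = 2 \left(-5\right) = -10$)
$S{\left(d,M \right)} = -3$ ($S{\left(d,M \right)} = 0 - 3 = -3$)
$C{\left(h \right)} = 100$ ($C{\left(h \right)} = \left(-10\right)^{2} = 100$)
$g{\left(c \right)} = -18700 - 187 c$ ($g{\left(c \right)} = - 187 \left(c + 100\right) = - 187 \left(100 + c\right) = -18700 - 187 c$)
$g{\left(-17 - -48 \right)} - f = \left(-18700 - 187 \left(-17 - -48\right)\right) - -17986 = \left(-18700 - 187 \left(-17 + 48\right)\right) + 17986 = \left(-18700 - 5797\right) + 17986 = -24497 + 17986 = -6511$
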